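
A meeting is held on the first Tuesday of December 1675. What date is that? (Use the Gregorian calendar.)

December 3, 1675

December 1, 1675 is a Sunday.
The first Tuesday is therefore December 3 (2 days later).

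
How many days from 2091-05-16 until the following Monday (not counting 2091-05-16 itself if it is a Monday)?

5

May 16, 2091 is a Wednesday.
From Wednesday to the next Monday is 5 days.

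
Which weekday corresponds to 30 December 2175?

Doomsday rule: the anchor day for the 2100s is Sunday. For year 75: 75÷12 = 6 r 3, and 3÷4 = 0, so 6+3+0 = 9.
Sunday + 9 ≡ Tuesday — that's 2175's doomsday.
In December the doomsday date is Dec 12.
Dec 30 is 18 days after Dec 12; 18 mod 7 = 4, so Tuesday + 4 = Saturday.

Saturday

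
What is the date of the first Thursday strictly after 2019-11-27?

Nov 27, 2019 is a Wednesday.
From Wednesday to the next Thursday is 1 day.
Nov 27, 2019 + 1 = Nov 28, 2019.

November 28, 2019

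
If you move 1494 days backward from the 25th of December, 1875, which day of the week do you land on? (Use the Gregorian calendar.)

First find the weekday of Dec 25, 1875. Doomsday rule: the anchor day for the 1800s is Friday. For year 75: 75÷12 = 6 r 3, and 3÷4 = 0, so 6+3+0 = 9.
Friday + 9 ≡ Sunday — that's 1875's doomsday.
In December the doomsday date is Dec 12.
Dec 25 is 13 days after Dec 12; 13 mod 7 = 6, so Sunday + 6 = Saturday.
1494 mod 7 = 3, so 1494 days before a Saturday is Saturday − 3 = Wednesday.

Wednesday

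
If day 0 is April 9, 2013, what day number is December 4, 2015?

Apr 9, 2013 → Apr 9, 2014: 365 days.
Apr 9, 2014 → Apr 9, 2015: 365 days.
Apr 9, 2015 → May 9, 2015: 30 days (April has 30).
May 9, 2015 → Jun 9, 2015: 31 days (May has 31).
Jun 9, 2015 → Jul 9, 2015: 30 days (June has 30).
Jul 9, 2015 → Aug 9, 2015: 31 days (July has 31).
Aug 9, 2015 → Sep 9, 2015: 31 days (August has 31).
Sep 9, 2015 → Oct 9, 2015: 30 days (September has 30).
Oct 9, 2015 → Nov 9, 2015: 31 days (October has 31).
Nov 9, 2015 → Dec 4, 2015: 25 days.
Total: 969 days.

969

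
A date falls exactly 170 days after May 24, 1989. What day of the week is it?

Friday

May 24, 1989 is a Wednesday.
170 mod 7 = 2, so 170 days after a Wednesday is Wednesday + 2 = Friday.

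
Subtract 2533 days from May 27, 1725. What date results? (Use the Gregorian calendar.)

−365 (one year) → May 27, 1724 (2168 left).
−366 (one year; includes Feb 29, 1724) → May 27, 1723 (1802 left).
−365 (one year) → May 27, 1722 (1437 left).
−365 (one year) → May 27, 1721 (1072 left).
−365 (one year) → May 27, 1720 (707 left).
−366 (one year; includes Feb 29, 1720) → May 27, 1719 (341 left).
−27 → Apr 30, 1719 (end of Apr, 30 days; 314 left).
−30 → Mar 31, 1719 (end of Mar, 31 days; 284 left).
−31 → Feb 28, 1719 (end of Feb, 28 days; 253 left).
−28 → Jan 31, 1719 (end of Jan, 31 days; 225 left).
−31 → Dec 31, 1718 (end of Dec, 31 days; 194 left).
−31 → Nov 30, 1718 (end of Nov, 30 days; 163 left).
−30 → Oct 31, 1718 (end of Oct, 31 days; 133 left).
−31 → Sep 30, 1718 (end of Sep, 30 days; 102 left).
−30 → Aug 31, 1718 (end of Aug, 31 days; 72 left).
−31 → Jul 31, 1718 (end of Jul, 31 days; 41 left).
−31 → Jun 30, 1718 (end of Jun, 30 days; 10 left).
−10 → Jun 20, 1718.

June 20, 1718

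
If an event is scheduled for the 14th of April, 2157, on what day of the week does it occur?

Thursday

January 1, 2157 is a Saturday.
Jan 1, 2157 → Feb 1, 2157: 31 days (January has 31).
Feb 1, 2157 → Mar 1, 2157: 28 days (February has 28).
Mar 1, 2157 → Apr 1, 2157: 31 days (March has 31).
Apr 1, 2157 → Apr 14, 2157: 13 days.
Total: 103 days.
103 mod 7 = 5, so Saturday + 5 = Thursday.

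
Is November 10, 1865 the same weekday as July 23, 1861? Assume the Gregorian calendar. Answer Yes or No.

From Jul 23, 1861 to Nov 10, 1865 is 1571 days.
1571 mod 7 = 3, so they are different weekdays.
(Jul 23, 1861 is a Tuesday; Nov 10, 1865 is a Friday.)

No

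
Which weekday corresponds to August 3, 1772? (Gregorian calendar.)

Doomsday rule: the anchor day for the 1700s is Sunday. For year 72: 72÷12 = 6 r 0, and 0÷4 = 0, so 6+0+0 = 6.
Sunday + 6 ≡ Saturday — that's 1772's doomsday.
In August the doomsday date is Aug 8.
Aug 3 is 5 days before Aug 8; 5 mod 7 = 5, so Saturday − 5 = Monday.

Monday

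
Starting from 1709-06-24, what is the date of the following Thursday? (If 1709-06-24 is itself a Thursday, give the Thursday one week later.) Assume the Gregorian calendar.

Jun 24, 1709 is a Monday.
From Monday to the next Thursday is 3 days.
Jun 24, 1709 + 3 = Jun 27, 1709.

June 27, 1709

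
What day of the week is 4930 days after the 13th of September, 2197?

Friday

First find the weekday of Sep 13, 2197. Doomsday rule: the anchor day for the 2100s is Sunday. For year 97: 97÷12 = 8 r 1, and 1÷4 = 0, so 8+1+0 = 9.
Sunday + 9 ≡ Tuesday — that's 2197's doomsday.
In September the doomsday date is Sep 5.
Sep 13 is 8 days after Sep 5; 8 mod 7 = 1, so Tuesday + 1 = Wednesday.
4930 mod 7 = 2, so 4930 days after a Wednesday is Wednesday + 2 = Friday.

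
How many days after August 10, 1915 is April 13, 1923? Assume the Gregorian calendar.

2803

Aug 10, 1915 → Aug 10, 1916: 366 days (Feb 29, 1916 is in that span).
Aug 10, 1916 → Aug 10, 1917: 365 days.
Aug 10, 1917 → Aug 10, 1918: 365 days.
Aug 10, 1918 → Aug 10, 1919: 365 days.
Aug 10, 1919 → Aug 10, 1920: 366 days (Feb 29, 1920 is in that span).
Aug 10, 1920 → Aug 10, 1921: 365 days.
Aug 10, 1921 → Aug 10, 1922: 365 days.
Aug 10, 1922 → Sep 10, 1922: 31 days (August has 31).
Sep 10, 1922 → Oct 10, 1922: 30 days (September has 30).
Oct 10, 1922 → Nov 10, 1922: 31 days (October has 31).
Nov 10, 1922 → Dec 10, 1922: 30 days (November has 30).
Dec 10, 1922 → Jan 10, 1923: 31 days (December has 31).
Jan 10, 1923 → Feb 10, 1923: 31 days (January has 31).
Feb 10, 1923 → Mar 10, 1923: 28 days (February has 28).
Mar 10, 1923 → Apr 10, 1923: 31 days (March has 31).
Apr 10, 1923 → Apr 13, 1923: 3 days.
Total: 2803 days.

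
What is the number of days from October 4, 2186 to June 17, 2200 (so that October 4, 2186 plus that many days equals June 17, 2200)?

Oct 4, 2186 → Oct 4, 2187: 365 days.
Oct 4, 2187 → Oct 4, 2188: 366 days (Feb 29, 2188 is in that span).
Oct 4, 2188 → Oct 4, 2189: 365 days.
Oct 4, 2189 → Oct 4, 2190: 365 days.
Oct 4, 2190 → Oct 4, 2191: 365 days.
Oct 4, 2191 → Oct 4, 2192: 366 days (Feb 29, 2192 is in that span).
Oct 4, 2192 → Oct 4, 2193: 365 days.
Oct 4, 2193 → Oct 4, 2194: 365 days.
Oct 4, 2194 → Oct 4, 2195: 365 days.
Oct 4, 2195 → Oct 4, 2196: 366 days (Feb 29, 2196 is in that span).
Oct 4, 2196 → Oct 4, 2197: 365 days.
Oct 4, 2197 → Oct 4, 2198: 365 days.
Oct 4, 2198 → Oct 4, 2199: 365 days.
Oct 4, 2199 → Nov 4, 2199: 31 days (October has 31).
Nov 4, 2199 → Dec 4, 2199: 30 days (November has 30).
Dec 4, 2199 → Jan 4, 2200: 31 days (December has 31).
Jan 4, 2200 → Feb 4, 2200: 31 days (January has 31).
Feb 4, 2200 → Mar 4, 2200: 28 days (February has 28).
Mar 4, 2200 → Apr 4, 2200: 31 days (March has 31).
Apr 4, 2200 → May 4, 2200: 30 days (April has 30).
May 4, 2200 → Jun 4, 2200: 31 days (May has 31).
Jun 4, 2200 → Jun 17, 2200: 13 days.
Total: 5004 days.

5004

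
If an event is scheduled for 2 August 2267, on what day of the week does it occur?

Doomsday rule: the anchor day for the 2200s is Friday. For year 67: 67÷12 = 5 r 7, and 7÷4 = 1, so 5+7+1 = 13.
Friday + 13 ≡ Thursday — that's 2267's doomsday.
In August the doomsday date is Aug 8.
Aug 2 is 6 days before Aug 8; 6 mod 7 = 6, so Thursday − 6 = Friday.

Friday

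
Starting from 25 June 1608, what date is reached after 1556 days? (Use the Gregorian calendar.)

September 28, 1612

+365 (one year) → Jun 25, 1609 (1191 left).
+365 (one year) → Jun 25, 1610 (826 left).
+365 (one year) → Jun 25, 1611 (461 left).
+366 (one year; includes Feb 29, 1612) → Jun 25, 1612 (95 left).
Jun has 30 days: +6 → Jul 1, 1612 (89 left).
Jul has 31 days: +31 → Aug 1, 1612 (58 left).
Aug has 31 days: +31 → Sep 1, 1612 (27 left).
+27 → Sep 28, 1612.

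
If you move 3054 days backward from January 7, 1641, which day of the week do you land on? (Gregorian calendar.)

Saturday

Jan 7, 1641 is a Monday.
3054 mod 7 = 2, so 3054 days before a Monday is Monday − 2 = Saturday.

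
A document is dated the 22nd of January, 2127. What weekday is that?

Doomsday rule: the anchor day for the 2100s is Sunday. For year 27: 27÷12 = 2 r 3, and 3÷4 = 0, so 2+3+0 = 5.
Sunday + 5 ≡ Friday — that's 2127's doomsday.
In January the doomsday date is Jan 3 (2127 is not a leap year).
Jan 22 is 19 days after Jan 3; 19 mod 7 = 5, so Friday + 5 = Wednesday.

Wednesday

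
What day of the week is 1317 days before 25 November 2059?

Monday

First find the weekday of Nov 25, 2059. Doomsday rule: the anchor day for the 2000s is Tuesday. For year 59: 59÷12 = 4 r 11, and 11÷4 = 2, so 4+11+2 = 17.
Tuesday + 17 ≡ Friday — that's 2059's doomsday.
In November the doomsday date is Nov 7.
Nov 25 is 18 days after Nov 7; 18 mod 7 = 4, so Friday + 4 = Tuesday.
1317 mod 7 = 1, so 1317 days before a Tuesday is Tuesday − 1 = Monday.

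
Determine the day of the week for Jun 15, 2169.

Doomsday rule: the anchor day for the 2100s is Sunday. For year 69: 69÷12 = 5 r 9, and 9÷4 = 2, so 5+9+2 = 16.
Sunday + 16 ≡ Tuesday — that's 2169's doomsday.
In June the doomsday date is Jun 6.
Jun 15 is 9 days after Jun 6; 9 mod 7 = 2, so Tuesday + 2 = Thursday.

Thursday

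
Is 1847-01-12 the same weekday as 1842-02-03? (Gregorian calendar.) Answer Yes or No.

From Feb 3, 1842 to Jan 12, 1847 is 1804 days.
1804 mod 7 = 5, so they are different weekdays.
(Feb 3, 1842 is a Thursday; Jan 12, 1847 is a Tuesday.)

No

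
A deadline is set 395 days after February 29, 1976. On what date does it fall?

March 30, 1977

Feb has 29 days: +1 → Mar 1, 1976 (394 left).
Mar has 31 days: +31 → Apr 1, 1976 (363 left).
Apr has 30 days: +30 → May 1, 1976 (333 left).
May has 31 days: +31 → Jun 1, 1976 (302 left).
Jun has 30 days: +30 → Jul 1, 1976 (272 left).
Jul has 31 days: +31 → Aug 1, 1976 (241 left).
Aug has 31 days: +31 → Sep 1, 1976 (210 left).
Sep has 30 days: +30 → Oct 1, 1976 (180 left).
Oct has 31 days: +31 → Nov 1, 1976 (149 left).
Nov has 30 days: +30 → Dec 1, 1976 (119 left).
Dec has 31 days: +31 → Jan 1, 1977 (88 left).
Jan has 31 days: +31 → Feb 1, 1977 (57 left).
Feb has 28 days: +28 → Mar 1, 1977 (29 left).
+29 → Mar 30, 1977.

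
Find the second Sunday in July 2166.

July 1, 2166 is a Tuesday.
The first Sunday is therefore July 6 (5 days later).
The second Sunday is 6 + 1×7 = July 13.

July 13, 2166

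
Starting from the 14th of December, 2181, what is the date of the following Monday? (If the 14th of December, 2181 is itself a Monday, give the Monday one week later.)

Dec 14, 2181 is a Friday.
From Friday to the next Monday is 3 days.
Dec 14, 2181 + 3 = Dec 17, 2181.

December 17, 2181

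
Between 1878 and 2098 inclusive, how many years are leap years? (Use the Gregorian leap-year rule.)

Multiples of 4 in [1878,2098]: 55.
Of those, multiples of 100: 2 (not leap unless ÷400).
Multiples of 400: 1.
Leap years = 55 − 2 + 1 = 54.

54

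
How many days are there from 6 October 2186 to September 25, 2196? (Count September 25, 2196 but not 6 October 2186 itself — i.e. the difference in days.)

3642

Oct 6, 2186 → Oct 6, 2187: 365 days.
Oct 6, 2187 → Oct 6, 2188: 366 days (Feb 29, 2188 is in that span).
Oct 6, 2188 → Oct 6, 2189: 365 days.
Oct 6, 2189 → Oct 6, 2190: 365 days.
Oct 6, 2190 → Oct 6, 2191: 365 days.
Oct 6, 2191 → Oct 6, 2192: 366 days (Feb 29, 2192 is in that span).
Oct 6, 2192 → Oct 6, 2193: 365 days.
Oct 6, 2193 → Oct 6, 2194: 365 days.
Oct 6, 2194 → Oct 6, 2195: 365 days.
Oct 6, 2195 → Nov 6, 2195: 31 days (October has 31).
Nov 6, 2195 → Dec 6, 2195: 30 days (November has 30).
Dec 6, 2195 → Jan 6, 2196: 31 days (December has 31).
Jan 6, 2196 → Feb 6, 2196: 31 days (January has 31).
Feb 6, 2196 → Mar 6, 2196: 29 days (February has 29).
Mar 6, 2196 → Apr 6, 2196: 31 days (March has 31).
Apr 6, 2196 → May 6, 2196: 30 days (April has 30).
May 6, 2196 → Jun 6, 2196: 31 days (May has 31).
Jun 6, 2196 → Jul 6, 2196: 30 days (June has 30).
Jul 6, 2196 → Aug 6, 2196: 31 days (July has 31).
Aug 6, 2196 → Sep 6, 2196: 31 days (August has 31).
Sep 6, 2196 → Sep 25, 2196: 19 days.
Total: 3642 days.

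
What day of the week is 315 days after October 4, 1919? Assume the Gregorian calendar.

Saturday

First find the weekday of Oct 4, 1919. Doomsday rule: the anchor day for the 1900s is Wednesday. For year 19: 19÷12 = 1 r 7, and 7÷4 = 1, so 1+7+1 = 9.
Wednesday + 9 ≡ Friday — that's 1919's doomsday.
In October the doomsday date is Oct 10.
Oct 4 is 6 days before Oct 10; 6 mod 7 = 6, so Friday − 6 = Saturday.
315 mod 7 = 0, so 315 days after a Saturday is Saturday + 0 = Saturday.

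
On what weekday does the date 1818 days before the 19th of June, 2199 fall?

Friday

Jun 19, 2199 is a Wednesday.
1818 mod 7 = 5, so 1818 days before a Wednesday is Wednesday − 5 = Friday.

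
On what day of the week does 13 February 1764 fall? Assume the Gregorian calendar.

Doomsday rule: the anchor day for the 1700s is Sunday. For year 64: 64÷12 = 5 r 4, and 4÷4 = 1, so 5+4+1 = 10.
Sunday + 10 ≡ Wednesday — that's 1764's doomsday.
In February the doomsday date is Feb 29 (1764 is a leap year (divisible by 4)).
Feb 13 is 16 days before Feb 29; 16 mod 7 = 2, so Wednesday − 2 = Monday.

Monday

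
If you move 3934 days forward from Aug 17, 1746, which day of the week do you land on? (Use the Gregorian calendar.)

Aug 17, 1746 is a Wednesday.
3934 mod 7 = 0, so 3934 days after a Wednesday is Wednesday + 0 = Wednesday.

Wednesday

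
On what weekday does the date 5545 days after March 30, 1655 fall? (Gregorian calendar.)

First find the weekday of Mar 30, 1655. Doomsday rule: the anchor day for the 1600s is Tuesday. For year 55: 55÷12 = 4 r 7, and 7÷4 = 1, so 4+7+1 = 12.
Tuesday + 12 ≡ Sunday — that's 1655's doomsday.
In March the doomsday date is Mar 14.
Mar 30 is 16 days after Mar 14; 16 mod 7 = 2, so Sunday + 2 = Tuesday.
5545 mod 7 = 1, so 5545 days after a Tuesday is Tuesday + 1 = Wednesday.

Wednesday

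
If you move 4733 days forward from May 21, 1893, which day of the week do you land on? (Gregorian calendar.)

Monday

First find the weekday of May 21, 1893. Doomsday rule: the anchor day for the 1800s is Friday. For year 93: 93÷12 = 7 r 9, and 9÷4 = 2, so 7+9+2 = 18.
Friday + 18 ≡ Tuesday — that's 1893's doomsday.
In May the doomsday date is May 9.
May 21 is 12 days after May 9; 12 mod 7 = 5, so Tuesday + 5 = Sunday.
4733 mod 7 = 1, so 4733 days after a Sunday is Sunday + 1 = Monday.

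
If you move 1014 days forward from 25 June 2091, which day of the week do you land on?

First find the weekday of Jun 25, 2091. Doomsday rule: the anchor day for the 2000s is Tuesday. For year 91: 91÷12 = 7 r 7, and 7÷4 = 1, so 7+7+1 = 15.
Tuesday + 15 ≡ Wednesday — that's 2091's doomsday.
In June the doomsday date is Jun 6.
Jun 25 is 19 days after Jun 6; 19 mod 7 = 5, so Wednesday + 5 = Monday.
1014 mod 7 = 6, so 1014 days after a Monday is Monday + 6 = Sunday.

Sunday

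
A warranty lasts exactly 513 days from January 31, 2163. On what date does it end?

+365 (one year) → Jan 31, 2164 (148 left).
Jan has 31 days: +1 → Feb 1, 2164 (147 left).
Feb has 29 days: +29 → Mar 1, 2164 (118 left).
Mar has 31 days: +31 → Apr 1, 2164 (87 left).
Apr has 30 days: +30 → May 1, 2164 (57 left).
May has 31 days: +31 → Jun 1, 2164 (26 left).
+26 → Jun 27, 2164.

June 27, 2164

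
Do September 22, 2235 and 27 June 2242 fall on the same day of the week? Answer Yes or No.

No

From Sep 22, 2235 to Jun 27, 2242 is 2470 days.
2470 mod 7 = 6, so they are different weekdays.
(Sep 22, 2235 is a Tuesday; Jun 27, 2242 is a Monday.)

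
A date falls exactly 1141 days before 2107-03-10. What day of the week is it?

Mar 10, 2107 is a Thursday.
1141 mod 7 = 0, so 1141 days before a Thursday is Thursday − 0 = Thursday.

Thursday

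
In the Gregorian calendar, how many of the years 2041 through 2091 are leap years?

12

Multiples of 4 in [2041,2091]: 12.
Of those, multiples of 100: 0 (not leap unless ÷400).
Multiples of 400: 0.
Leap years = 12 − 0 + 0 = 12.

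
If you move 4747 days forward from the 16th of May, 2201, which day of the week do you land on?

Sunday

May 16, 2201 is a Saturday.
4747 mod 7 = 1, so 4747 days after a Saturday is Saturday + 1 = Sunday.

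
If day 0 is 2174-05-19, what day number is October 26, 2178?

May 19, 2174 → May 19, 2175: 365 days.
May 19, 2175 → May 19, 2176: 366 days (Feb 29, 2176 is in that span).
May 19, 2176 → May 19, 2177: 365 days.
May 19, 2177 → May 19, 2178: 365 days.
May 19, 2178 → Jun 19, 2178: 31 days (May has 31).
Jun 19, 2178 → Jul 19, 2178: 30 days (June has 30).
Jul 19, 2178 → Aug 19, 2178: 31 days (July has 31).
Aug 19, 2178 → Sep 19, 2178: 31 days (August has 31).
Sep 19, 2178 → Oct 19, 2178: 30 days (September has 30).
Oct 19, 2178 → Oct 26, 2178: 7 days.
Total: 1621 days.

1621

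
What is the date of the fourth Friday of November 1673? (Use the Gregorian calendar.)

November 24, 1673

November 1, 1673 is a Wednesday.
The first Friday is therefore November 3 (2 days later).
The fourth Friday is 3 + 3×7 = November 24.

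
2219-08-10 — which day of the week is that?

Doomsday rule: the anchor day for the 2200s is Friday. For year 19: 19÷12 = 1 r 7, and 7÷4 = 1, so 1+7+1 = 9.
Friday + 9 ≡ Sunday — that's 2219's doomsday.
In August the doomsday date is Aug 8.
Aug 10 is 2 days after Aug 8; 2 mod 7 = 2, so Sunday + 2 = Tuesday.

Tuesday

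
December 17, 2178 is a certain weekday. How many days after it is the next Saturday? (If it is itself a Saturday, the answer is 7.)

2

Dec 17, 2178 is a Thursday.
From Thursday to the next Saturday is 2 days.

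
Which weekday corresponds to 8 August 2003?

Doomsday rule: the anchor day for the 2000s is Tuesday. For year 03: 3÷12 = 0 r 3, and 3÷4 = 0, so 0+3+0 = 3.
Tuesday + 3 ≡ Friday — that's 2003's doomsday.
In August the doomsday date is Aug 8.
Aug 8 is the doomsday itself: Friday.

Friday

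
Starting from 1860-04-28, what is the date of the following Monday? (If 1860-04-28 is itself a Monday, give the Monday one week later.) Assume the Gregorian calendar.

April 30, 1860

Apr 28, 1860 is a Saturday.
From Saturday to the next Monday is 2 days.
Apr 28, 1860 + 2 = Apr 30, 1860.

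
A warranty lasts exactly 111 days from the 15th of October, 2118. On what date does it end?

Oct has 31 days: +17 → Nov 1, 2118 (94 left).
Nov has 30 days: +30 → Dec 1, 2118 (64 left).
Dec has 31 days: +31 → Jan 1, 2119 (33 left).
Jan has 31 days: +31 → Feb 1, 2119 (2 left).
+2 → Feb 3, 2119.

February 3, 2119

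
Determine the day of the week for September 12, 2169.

Doomsday rule: the anchor day for the 2100s is Sunday. For year 69: 69÷12 = 5 r 9, and 9÷4 = 2, so 5+9+2 = 16.
Sunday + 16 ≡ Tuesday — that's 2169's doomsday.
In September the doomsday date is Sep 5.
Sep 12 is 7 days after Sep 5; 7 mod 7 = 0, so Tuesday + 0 = Tuesday.

Tuesday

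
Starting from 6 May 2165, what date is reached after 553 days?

+365 (one year) → May 6, 2166 (188 left).
May has 31 days: +26 → Jun 1, 2166 (162 left).
Jun has 30 days: +30 → Jul 1, 2166 (132 left).
Jul has 31 days: +31 → Aug 1, 2166 (101 left).
Aug has 31 days: +31 → Sep 1, 2166 (70 left).
Sep has 30 days: +30 → Oct 1, 2166 (40 left).
Oct has 31 days: +31 → Nov 1, 2166 (9 left).
+9 → Nov 10, 2166.

November 10, 2166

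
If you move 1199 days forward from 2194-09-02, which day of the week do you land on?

Sep 2, 2194 is a Tuesday.
1199 mod 7 = 2, so 1199 days after a Tuesday is Tuesday + 2 = Thursday.

Thursday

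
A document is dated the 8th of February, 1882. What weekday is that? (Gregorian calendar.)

Doomsday rule: the anchor day for the 1800s is Friday. For year 82: 82÷12 = 6 r 10, and 10÷4 = 2, so 6+10+2 = 18.
Friday + 18 ≡ Tuesday — that's 1882's doomsday.
In February the doomsday date is Feb 28 (1882 is not a leap year).
Feb 8 is 20 days before Feb 28; 20 mod 7 = 6, so Tuesday − 6 = Wednesday.

Wednesday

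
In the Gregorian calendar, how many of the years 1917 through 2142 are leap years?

Multiples of 4 in [1917,2142]: 56.
Of those, multiples of 100: 2 (not leap unless ÷400).
Multiples of 400: 1.
Leap years = 56 − 2 + 1 = 55.

55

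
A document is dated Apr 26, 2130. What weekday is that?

Doomsday rule: the anchor day for the 2100s is Sunday. For year 30: 30÷12 = 2 r 6, and 6÷4 = 1, so 2+6+1 = 9.
Sunday + 9 ≡ Tuesday — that's 2130's doomsday.
In April the doomsday date is Apr 4.
Apr 26 is 22 days after Apr 4; 22 mod 7 = 1, so Tuesday + 1 = Wednesday.

Wednesday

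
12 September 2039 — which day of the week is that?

Monday

Doomsday rule: the anchor day for the 2000s is Tuesday. For year 39: 39÷12 = 3 r 3, and 3÷4 = 0, so 3+3+0 = 6.
Tuesday + 6 ≡ Monday — that's 2039's doomsday.
In September the doomsday date is Sep 5.
Sep 12 is 7 days after Sep 5; 7 mod 7 = 0, so Monday + 0 = Monday.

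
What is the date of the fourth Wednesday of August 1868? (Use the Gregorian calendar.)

August 1, 1868 is a Saturday.
The first Wednesday is therefore August 5 (4 days later).
The fourth Wednesday is 5 + 3×7 = August 26.

August 26, 1868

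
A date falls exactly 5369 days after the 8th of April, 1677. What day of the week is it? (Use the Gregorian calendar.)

First find the weekday of Apr 8, 1677. Doomsday rule: the anchor day for the 1600s is Tuesday. For year 77: 77÷12 = 6 r 5, and 5÷4 = 1, so 6+5+1 = 12.
Tuesday + 12 ≡ Sunday — that's 1677's doomsday.
In April the doomsday date is Apr 4.
Apr 8 is 4 days after Apr 4; 4 mod 7 = 4, so Sunday + 4 = Thursday.
5369 mod 7 = 0, so 5369 days after a Thursday is Thursday + 0 = Thursday.

Thursday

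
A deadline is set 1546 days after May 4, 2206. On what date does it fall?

July 28, 2210

+365 (one year) → May 4, 2207 (1181 left).
+366 (one year; includes Feb 29, 2208) → May 4, 2208 (815 left).
+365 (one year) → May 4, 2209 (450 left).
+365 (one year) → May 4, 2210 (85 left).
May has 31 days: +28 → Jun 1, 2210 (57 left).
Jun has 30 days: +30 → Jul 1, 2210 (27 left).
+27 → Jul 28, 2210.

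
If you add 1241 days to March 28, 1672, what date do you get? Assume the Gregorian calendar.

+365 (one year) → Mar 28, 1673 (876 left).
+365 (one year) → Mar 28, 1674 (511 left).
+365 (one year) → Mar 28, 1675 (146 left).
Mar has 31 days: +4 → Apr 1, 1675 (142 left).
Apr has 30 days: +30 → May 1, 1675 (112 left).
May has 31 days: +31 → Jun 1, 1675 (81 left).
Jun has 30 days: +30 → Jul 1, 1675 (51 left).
Jul has 31 days: +31 → Aug 1, 1675 (20 left).
+20 → Aug 21, 1675.

August 21, 1675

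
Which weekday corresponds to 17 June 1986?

January 1, 1986 is a Wednesday.
Jan 1, 1986 → Feb 1, 1986: 31 days (January has 31).
Feb 1, 1986 → Mar 1, 1986: 28 days (February has 28).
Mar 1, 1986 → Apr 1, 1986: 31 days (March has 31).
Apr 1, 1986 → May 1, 1986: 30 days (April has 30).
May 1, 1986 → Jun 1, 1986: 31 days (May has 31).
Jun 1, 1986 → Jun 17, 1986: 16 days.
Total: 167 days.
167 mod 7 = 6, so Wednesday + 6 = Tuesday.

Tuesday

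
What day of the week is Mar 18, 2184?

Thursday

Doomsday rule: the anchor day for the 2100s is Sunday. For year 84: 84÷12 = 7 r 0, and 0÷4 = 0, so 7+0+0 = 7.
Sunday + 7 ≡ Sunday — that's 2184's doomsday.
In March the doomsday date is Mar 14.
Mar 18 is 4 days after Mar 14; 4 mod 7 = 4, so Sunday + 4 = Thursday.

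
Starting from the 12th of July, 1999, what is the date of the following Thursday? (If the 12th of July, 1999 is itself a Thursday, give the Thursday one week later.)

Jul 12, 1999 is a Monday.
From Monday to the next Thursday is 3 days.
Jul 12, 1999 + 3 = Jul 15, 1999.

July 15, 1999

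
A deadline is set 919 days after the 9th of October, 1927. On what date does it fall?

+366 (one year; includes Feb 29, 1928) → Oct 9, 1928 (553 left).
+365 (one year) → Oct 9, 1929 (188 left).
Oct has 31 days: +23 → Nov 1, 1929 (165 left).
Nov has 30 days: +30 → Dec 1, 1929 (135 left).
Dec has 31 days: +31 → Jan 1, 1930 (104 left).
Jan has 31 days: +31 → Feb 1, 1930 (73 left).
Feb has 28 days: +28 → Mar 1, 1930 (45 left).
Mar has 31 days: +31 → Apr 1, 1930 (14 left).
+14 → Apr 15, 1930.

April 15, 1930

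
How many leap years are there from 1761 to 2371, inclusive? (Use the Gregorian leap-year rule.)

Multiples of 4 in [1761,2371]: 152.
Of those, multiples of 100: 6 (not leap unless ÷400).
Multiples of 400: 1.
Leap years = 152 − 6 + 1 = 147.

147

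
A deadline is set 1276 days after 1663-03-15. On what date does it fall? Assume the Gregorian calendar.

September 11, 1666

+366 (one year; includes Feb 29, 1664) → Mar 15, 1664 (910 left).
+365 (one year) → Mar 15, 1665 (545 left).
+365 (one year) → Mar 15, 1666 (180 left).
Mar has 31 days: +17 → Apr 1, 1666 (163 left).
Apr has 30 days: +30 → May 1, 1666 (133 left).
May has 31 days: +31 → Jun 1, 1666 (102 left).
Jun has 30 days: +30 → Jul 1, 1666 (72 left).
Jul has 31 days: +31 → Aug 1, 1666 (41 left).
Aug has 31 days: +31 → Sep 1, 1666 (10 left).
+10 → Sep 11, 1666.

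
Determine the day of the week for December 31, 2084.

Doomsday rule: the anchor day for the 2000s is Tuesday. For year 84: 84÷12 = 7 r 0, and 0÷4 = 0, so 7+0+0 = 7.
Tuesday + 7 ≡ Tuesday — that's 2084's doomsday.
In December the doomsday date is Dec 12.
Dec 31 is 19 days after Dec 12; 19 mod 7 = 5, so Tuesday + 5 = Sunday.

Sunday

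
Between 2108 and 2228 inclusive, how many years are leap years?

30

Multiples of 4 in [2108,2228]: 31.
Of those, multiples of 100: 1 (not leap unless ÷400).
Multiples of 400: 0.
Leap years = 31 − 1 + 0 = 30.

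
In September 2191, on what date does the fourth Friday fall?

September 23, 2191

September 1, 2191 is a Thursday.
The first Friday is therefore September 2 (1 days later).
The fourth Friday is 2 + 3×7 = September 23.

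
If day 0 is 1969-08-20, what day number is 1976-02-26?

2381

Aug 20, 1969 → Aug 20, 1970: 365 days.
Aug 20, 1970 → Aug 20, 1971: 365 days.
Aug 20, 1971 → Aug 20, 1972: 366 days (Feb 29, 1972 is in that span).
Aug 20, 1972 → Aug 20, 1973: 365 days.
Aug 20, 1973 → Aug 20, 1974: 365 days.
Aug 20, 1974 → Aug 20, 1975: 365 days.
Aug 20, 1975 → Sep 20, 1975: 31 days (August has 31).
Sep 20, 1975 → Oct 20, 1975: 30 days (September has 30).
Oct 20, 1975 → Nov 20, 1975: 31 days (October has 31).
Nov 20, 1975 → Dec 20, 1975: 30 days (November has 30).
Dec 20, 1975 → Jan 20, 1976: 31 days (December has 31).
Jan 20, 1976 → Feb 20, 1976: 31 days (January has 31).
Feb 20, 1976 → Feb 26, 1976: 6 days.
Total: 2381 days.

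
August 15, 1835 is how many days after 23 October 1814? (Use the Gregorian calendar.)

Oct 23, 1814 → Oct 23, 1815: 365 days.
Oct 23, 1815 → Oct 23, 1816: 366 days (Feb 29, 1816 is in that span).
Oct 23, 1816 → Oct 23, 1817: 365 days.
Oct 23, 1817 → Oct 23, 1818: 365 days.
Oct 23, 1818 → Oct 23, 1819: 365 days.
Oct 23, 1819 → Oct 23, 1820: 366 days (Feb 29, 1820 is in that span).
Oct 23, 1820 → Oct 23, 1821: 365 days.
Oct 23, 1821 → Oct 23, 1822: 365 days.
Oct 23, 1822 → Oct 23, 1823: 365 days.
Oct 23, 1823 → Oct 23, 1824: 366 days (Feb 29, 1824 is in that span).
Oct 23, 1824 → Oct 23, 1825: 365 days.
Oct 23, 1825 → Oct 23, 1826: 365 days.
Oct 23, 1826 → Oct 23, 1827: 365 days.
Oct 23, 1827 → Oct 23, 1828: 366 days (Feb 29, 1828 is in that span).
Oct 23, 1828 → Oct 23, 1829: 365 days.
Oct 23, 1829 → Oct 23, 1830: 365 days.
Oct 23, 1830 → Oct 23, 1831: 365 days.
Oct 23, 1831 → Oct 23, 1832: 366 days (Feb 29, 1832 is in that span).
Oct 23, 1832 → Oct 23, 1833: 365 days.
Oct 23, 1833 → Oct 23, 1834: 365 days.
Oct 23, 1834 → Nov 23, 1834: 31 days (October has 31).
Nov 23, 1834 → Dec 23, 1834: 30 days (November has 30).
Dec 23, 1834 → Jan 23, 1835: 31 days (December has 31).
Jan 23, 1835 → Feb 23, 1835: 31 days (January has 31).
Feb 23, 1835 → Mar 23, 1835: 28 days (February has 28).
Mar 23, 1835 → Apr 23, 1835: 31 days (March has 31).
Apr 23, 1835 → May 23, 1835: 30 days (April has 30).
May 23, 1835 → Jun 23, 1835: 31 days (May has 31).
Jun 23, 1835 → Jul 23, 1835: 30 days (June has 30).
Jul 23, 1835 → Aug 15, 1835: 23 days.
Total: 7601 days.

7601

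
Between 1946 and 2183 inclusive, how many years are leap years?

Multiples of 4 in [1946,2183]: 59.
Of those, multiples of 100: 2 (not leap unless ÷400).
Multiples of 400: 1.
Leap years = 59 − 2 + 1 = 58.

58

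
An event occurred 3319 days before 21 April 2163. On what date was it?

March 20, 2154

−365 (one year) → Apr 21, 2162 (2954 left).
−365 (one year) → Apr 21, 2161 (2589 left).
−365 (one year) → Apr 21, 2160 (2224 left).
−366 (one year; includes Feb 29, 2160) → Apr 21, 2159 (1858 left).
−365 (one year) → Apr 21, 2158 (1493 left).
−365 (one year) → Apr 21, 2157 (1128 left).
−365 (one year) → Apr 21, 2156 (763 left).
−366 (one year; includes Feb 29, 2156) → Apr 21, 2155 (397 left).
−21 → Mar 31, 2155 (end of Mar, 31 days; 376 left).
−31 → Feb 28, 2155 (end of Feb, 28 days; 345 left).
−28 → Jan 31, 2155 (end of Jan, 31 days; 317 left).
−31 → Dec 31, 2154 (end of Dec, 31 days; 286 left).
−31 → Nov 30, 2154 (end of Nov, 30 days; 255 left).
−30 → Oct 31, 2154 (end of Oct, 31 days; 225 left).
−31 → Sep 30, 2154 (end of Sep, 30 days; 194 left).
−30 → Aug 31, 2154 (end of Aug, 31 days; 164 left).
−31 → Jul 31, 2154 (end of Jul, 31 days; 133 left).
−31 → Jun 30, 2154 (end of Jun, 30 days; 102 left).
−30 → May 31, 2154 (end of May, 31 days; 72 left).
−31 → Apr 30, 2154 (end of Apr, 30 days; 41 left).
−30 → Mar 31, 2154 (end of Mar, 31 days; 11 left).
−11 → Mar 20, 2154.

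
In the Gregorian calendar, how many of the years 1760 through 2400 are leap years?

Multiples of 4 in [1760,2400]: 161.
Of those, multiples of 100: 7 (not leap unless ÷400).
Multiples of 400: 2.
Leap years = 161 − 7 + 2 = 156.

156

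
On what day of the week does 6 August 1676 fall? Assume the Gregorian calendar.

Doomsday rule: the anchor day for the 1600s is Tuesday. For year 76: 76÷12 = 6 r 4, and 4÷4 = 1, so 6+4+1 = 11.
Tuesday + 11 ≡ Saturday — that's 1676's doomsday.
In August the doomsday date is Aug 8.
Aug 6 is 2 days before Aug 8; 2 mod 7 = 2, so Saturday − 2 = Thursday.

Thursday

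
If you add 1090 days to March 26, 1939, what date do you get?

+366 (one year; includes Feb 29, 1940) → Mar 26, 1940 (724 left).
+365 (one year) → Mar 26, 1941 (359 left).
Mar has 31 days: +6 → Apr 1, 1941 (353 left).
Apr has 30 days: +30 → May 1, 1941 (323 left).
May has 31 days: +31 → Jun 1, 1941 (292 left).
Jun has 30 days: +30 → Jul 1, 1941 (262 left).
Jul has 31 days: +31 → Aug 1, 1941 (231 left).
Aug has 31 days: +31 → Sep 1, 1941 (200 left).
Sep has 30 days: +30 → Oct 1, 1941 (170 left).
Oct has 31 days: +31 → Nov 1, 1941 (139 left).
Nov has 30 days: +30 → Dec 1, 1941 (109 left).
Dec has 31 days: +31 → Jan 1, 1942 (78 left).
Jan has 31 days: +31 → Feb 1, 1942 (47 left).
Feb has 28 days: +28 → Mar 1, 1942 (19 left).
+19 → Mar 20, 1942.

March 20, 1942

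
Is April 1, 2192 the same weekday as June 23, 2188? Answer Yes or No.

From Jun 23, 2188 to Apr 1, 2192 is 1378 days.
1378 mod 7 = 6, so they are different weekdays.
(Jun 23, 2188 is a Monday; Apr 1, 2192 is a Sunday.)

No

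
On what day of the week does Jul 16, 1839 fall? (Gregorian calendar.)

Tuesday

Doomsday rule: the anchor day for the 1800s is Friday. For year 39: 39÷12 = 3 r 3, and 3÷4 = 0, so 3+3+0 = 6.
Friday + 6 ≡ Thursday — that's 1839's doomsday.
In July the doomsday date is Jul 11.
Jul 16 is 5 days after Jul 11; 5 mod 7 = 5, so Thursday + 5 = Tuesday.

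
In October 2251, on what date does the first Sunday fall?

October 5, 2251

October 1, 2251 is a Wednesday.
The first Sunday is therefore October 5 (4 days later).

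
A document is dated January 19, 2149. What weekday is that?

Sunday

January 1, 2149 is a Wednesday.
Jan 1, 2149 → Jan 19, 2149: 18 days.
Total: 18 days.
18 mod 7 = 4, so Wednesday + 4 = Sunday.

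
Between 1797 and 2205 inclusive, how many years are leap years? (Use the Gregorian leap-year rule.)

Multiples of 4 in [1797,2205]: 102.
Of those, multiples of 100: 5 (not leap unless ÷400).
Multiples of 400: 1.
Leap years = 102 − 5 + 1 = 98.

98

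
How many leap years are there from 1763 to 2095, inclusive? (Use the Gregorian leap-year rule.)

81

Multiples of 4 in [1763,2095]: 83.
Of those, multiples of 100: 3 (not leap unless ÷400).
Multiples of 400: 1.
Leap years = 83 − 3 + 1 = 81.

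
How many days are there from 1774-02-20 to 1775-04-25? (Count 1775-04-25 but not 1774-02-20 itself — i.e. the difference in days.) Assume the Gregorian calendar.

429

Feb 20, 1774 → Feb 20, 1775: 365 days.
Feb 20, 1775 → Mar 20, 1775: 28 days (February has 28).
Mar 20, 1775 → Apr 20, 1775: 31 days (March has 31).
Apr 20, 1775 → Apr 25, 1775: 5 days.
Total: 429 days.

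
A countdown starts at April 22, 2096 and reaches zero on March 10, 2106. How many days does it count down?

3608

Apr 22, 2096 → Apr 22, 2097: 365 days.
Apr 22, 2097 → Apr 22, 2098: 365 days.
Apr 22, 2098 → Apr 22, 2099: 365 days.
Apr 22, 2099 → Apr 22, 2100: 365 days.
Apr 22, 2100 → Apr 22, 2101: 365 days.
Apr 22, 2101 → Apr 22, 2102: 365 days.
Apr 22, 2102 → Apr 22, 2103: 365 days.
Apr 22, 2103 → Apr 22, 2104: 366 days (Feb 29, 2104 is in that span).
Apr 22, 2104 → Apr 22, 2105: 365 days.
Apr 22, 2105 → May 22, 2105: 30 days (April has 30).
May 22, 2105 → Jun 22, 2105: 31 days (May has 31).
Jun 22, 2105 → Jul 22, 2105: 30 days (June has 30).
Jul 22, 2105 → Aug 22, 2105: 31 days (July has 31).
Aug 22, 2105 → Sep 22, 2105: 31 days (August has 31).
Sep 22, 2105 → Oct 22, 2105: 30 days (September has 30).
Oct 22, 2105 → Nov 22, 2105: 31 days (October has 31).
Nov 22, 2105 → Dec 22, 2105: 30 days (November has 30).
Dec 22, 2105 → Jan 22, 2106: 31 days (December has 31).
Jan 22, 2106 → Feb 22, 2106: 31 days (January has 31).
Feb 22, 2106 → Mar 10, 2106: 16 days.
Total: 3608 days.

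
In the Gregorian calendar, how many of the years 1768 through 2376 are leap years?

Multiples of 4 in [1768,2376]: 153.
Of those, multiples of 100: 6 (not leap unless ÷400).
Multiples of 400: 1.
Leap years = 153 − 6 + 1 = 148.

148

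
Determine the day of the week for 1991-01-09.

Wednesday

Doomsday rule: the anchor day for the 1900s is Wednesday. For year 91: 91÷12 = 7 r 7, and 7÷4 = 1, so 7+7+1 = 15.
Wednesday + 15 ≡ Thursday — that's 1991's doomsday.
In January the doomsday date is Jan 3 (1991 is not a leap year).
Jan 9 is 6 days after Jan 3; 6 mod 7 = 6, so Thursday + 6 = Wednesday.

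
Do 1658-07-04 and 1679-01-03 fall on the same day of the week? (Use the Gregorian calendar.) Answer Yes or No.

From Jul 4, 1658 to Jan 3, 1679 is 7488 days.
7488 mod 7 = 5, so they are different weekdays.
(Jul 4, 1658 is a Thursday; Jan 3, 1679 is a Tuesday.)

No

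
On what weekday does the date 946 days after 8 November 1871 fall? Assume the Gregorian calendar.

Thursday

First find the weekday of Nov 8, 1871. Doomsday rule: the anchor day for the 1800s is Friday. For year 71: 71÷12 = 5 r 11, and 11÷4 = 2, so 5+11+2 = 18.
Friday + 18 ≡ Tuesday — that's 1871's doomsday.
In November the doomsday date is Nov 7.
Nov 8 is 1 day after Nov 7; 1 mod 7 = 1, so Tuesday + 1 = Wednesday.
946 mod 7 = 1, so 946 days after a Wednesday is Wednesday + 1 = Thursday.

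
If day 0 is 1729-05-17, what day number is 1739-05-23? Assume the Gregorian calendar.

May 17, 1729 → May 17, 1730: 365 days.
May 17, 1730 → May 17, 1731: 365 days.
May 17, 1731 → May 17, 1732: 366 days (Feb 29, 1732 is in that span).
May 17, 1732 → May 17, 1733: 365 days.
May 17, 1733 → May 17, 1734: 365 days.
May 17, 1734 → May 17, 1735: 365 days.
May 17, 1735 → May 17, 1736: 366 days (Feb 29, 1736 is in that span).
May 17, 1736 → May 17, 1737: 365 days.
May 17, 1737 → May 17, 1738: 365 days.
May 17, 1738 → Jun 17, 1738: 31 days (May has 31).
Jun 17, 1738 → Jul 17, 1738: 30 days (June has 30).
Jul 17, 1738 → Aug 17, 1738: 31 days (July has 31).
Aug 17, 1738 → Sep 17, 1738: 31 days (August has 31).
Sep 17, 1738 → Oct 17, 1738: 30 days (September has 30).
Oct 17, 1738 → Nov 17, 1738: 31 days (October has 31).
Nov 17, 1738 → Dec 17, 1738: 30 days (November has 30).
Dec 17, 1738 → Jan 17, 1739: 31 days (December has 31).
Jan 17, 1739 → Feb 17, 1739: 31 days (January has 31).
Feb 17, 1739 → Mar 17, 1739: 28 days (February has 28).
Mar 17, 1739 → Apr 17, 1739: 31 days (March has 31).
Apr 17, 1739 → May 17, 1739: 30 days (April has 30).
May 17, 1739 → May 23, 1739: 6 days.
Total: 3658 days.

3658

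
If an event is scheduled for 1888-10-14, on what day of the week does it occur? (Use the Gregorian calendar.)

Doomsday rule: the anchor day for the 1800s is Friday. For year 88: 88÷12 = 7 r 4, and 4÷4 = 1, so 7+4+1 = 12.
Friday + 12 ≡ Wednesday — that's 1888's doomsday.
In October the doomsday date is Oct 10.
Oct 14 is 4 days after Oct 10; 4 mod 7 = 4, so Wednesday + 4 = Sunday.

Sunday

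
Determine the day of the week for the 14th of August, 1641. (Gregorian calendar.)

Doomsday rule: the anchor day for the 1600s is Tuesday. For year 41: 41÷12 = 3 r 5, and 5÷4 = 1, so 3+5+1 = 9.
Tuesday + 9 ≡ Thursday — that's 1641's doomsday.
In August the doomsday date is Aug 8.
Aug 14 is 6 days after Aug 8; 6 mod 7 = 6, so Thursday + 6 = Wednesday.

Wednesday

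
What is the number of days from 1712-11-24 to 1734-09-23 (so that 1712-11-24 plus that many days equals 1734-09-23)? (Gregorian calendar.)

Nov 24, 1712 → Nov 24, 1713: 365 days.
Nov 24, 1713 → Nov 24, 1714: 365 days.
Nov 24, 1714 → Nov 24, 1715: 365 days.
Nov 24, 1715 → Nov 24, 1716: 366 days (Feb 29, 1716 is in that span).
Nov 24, 1716 → Nov 24, 1717: 365 days.
Nov 24, 1717 → Nov 24, 1718: 365 days.
Nov 24, 1718 → Nov 24, 1719: 365 days.
Nov 24, 1719 → Nov 24, 1720: 366 days (Feb 29, 1720 is in that span).
Nov 24, 1720 → Nov 24, 1721: 365 days.
Nov 24, 1721 → Nov 24, 1722: 365 days.
Nov 24, 1722 → Nov 24, 1723: 365 days.
Nov 24, 1723 → Nov 24, 1724: 366 days (Feb 29, 1724 is in that span).
Nov 24, 1724 → Nov 24, 1725: 365 days.
Nov 24, 1725 → Nov 24, 1726: 365 days.
Nov 24, 1726 → Nov 24, 1727: 365 days.
Nov 24, 1727 → Nov 24, 1728: 366 days (Feb 29, 1728 is in that span).
Nov 24, 1728 → Nov 24, 1729: 365 days.
Nov 24, 1729 → Nov 24, 1730: 365 days.
Nov 24, 1730 → Nov 24, 1731: 365 days.
Nov 24, 1731 → Nov 24, 1732: 366 days (Feb 29, 1732 is in that span).
Nov 24, 1732 → Nov 24, 1733: 365 days.
Nov 24, 1733 → Dec 24, 1733: 30 days (November has 30).
Dec 24, 1733 → Jan 24, 1734: 31 days (December has 31).
Jan 24, 1734 → Feb 24, 1734: 31 days (January has 31).
Feb 24, 1734 → Mar 24, 1734: 28 days (February has 28).
Mar 24, 1734 → Apr 24, 1734: 31 days (March has 31).
Apr 24, 1734 → May 24, 1734: 30 days (April has 30).
May 24, 1734 → Jun 24, 1734: 31 days (May has 31).
Jun 24, 1734 → Jul 24, 1734: 30 days (June has 30).
Jul 24, 1734 → Aug 24, 1734: 31 days (July has 31).
Aug 24, 1734 → Sep 23, 1734: 30 days.
Total: 7973 days.

7973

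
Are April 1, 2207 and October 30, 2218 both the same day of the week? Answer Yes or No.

No

From Apr 1, 2207 to Oct 30, 2218 is 4230 days.
4230 mod 7 = 2, so they are different weekdays.
(Apr 1, 2207 is a Wednesday; Oct 30, 2218 is a Friday.)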